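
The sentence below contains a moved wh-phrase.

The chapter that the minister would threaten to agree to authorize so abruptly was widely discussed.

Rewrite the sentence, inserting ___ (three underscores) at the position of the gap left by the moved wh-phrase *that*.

The chapter that the minister would threaten to agree to authorize ___ so abruptly was widely discussed.

'that' functions as the direct object of 'authorize'. The gap is right after 'authorize'.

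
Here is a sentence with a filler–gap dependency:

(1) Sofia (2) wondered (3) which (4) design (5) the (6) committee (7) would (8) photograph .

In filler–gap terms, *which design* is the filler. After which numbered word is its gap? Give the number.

Before movement: The committee would photograph which design.
The filler 'which design' is interpreted as the direct object of 'photograph'. Fronting leaves a gap immediately after 'photograph':
Sofia wondered which design the committee would photograph ___.
'photograph' is word 8.

8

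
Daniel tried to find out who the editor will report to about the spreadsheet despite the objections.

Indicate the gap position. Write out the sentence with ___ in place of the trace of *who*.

Before movement: The editor will report to who about the spreadsheet despite the objections.
The filler 'who' is interpreted as the object of the preposition 'to'. The gap is right after 'to'.

Daniel tried to find out who the editor will report to ___ about the spreadsheet despite the objections.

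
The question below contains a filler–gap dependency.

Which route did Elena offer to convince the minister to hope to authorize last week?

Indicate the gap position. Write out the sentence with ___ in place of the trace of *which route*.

In situ: Elena did offer to convince the minister to hope to authorize which route last week.
'which route' functions as the direct object of 'authorize'. The gap is right after 'authorize'.

Which route did Elena offer to convince the minister to hope to authorize ___ last week?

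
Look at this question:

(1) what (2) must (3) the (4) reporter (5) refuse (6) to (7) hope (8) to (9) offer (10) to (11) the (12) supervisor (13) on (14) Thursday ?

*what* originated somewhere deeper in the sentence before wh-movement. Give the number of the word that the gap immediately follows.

9

Pre-movement form: The reporter must refuse to hope to offer what to the supervisor on Thursday.
The filler 'what' is interpreted as the direct object of 'offer'. Fronting leaves a gap immediately after 'offer':
What must the reporter refuse to hope to offer ___ to the supervisor on Thursday?
'offer' is word 9.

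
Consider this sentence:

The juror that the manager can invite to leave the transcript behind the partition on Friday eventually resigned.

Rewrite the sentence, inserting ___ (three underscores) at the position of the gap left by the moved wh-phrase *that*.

The juror that the manager can invite ___ to leave the transcript behind the partition on Friday eventually resigned.

The filler 'that' is interpreted as the direct object of 'invite'. The gap is right after 'invite'.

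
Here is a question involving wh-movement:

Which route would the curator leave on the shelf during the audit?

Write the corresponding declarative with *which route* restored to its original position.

The curator would leave which route on the shelf during the audit.

'which route' functions as the direct object of 'leave'. Wh-movement fronts it, leaving a gap right after 'leave':
Which route would the curator leave ___ on the shelf during the audit?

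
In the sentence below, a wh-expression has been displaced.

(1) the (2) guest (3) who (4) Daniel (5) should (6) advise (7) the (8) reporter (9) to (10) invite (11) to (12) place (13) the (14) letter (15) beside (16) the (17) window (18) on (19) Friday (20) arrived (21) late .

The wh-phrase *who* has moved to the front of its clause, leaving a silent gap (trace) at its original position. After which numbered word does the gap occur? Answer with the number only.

10

'who' is the direct object of 'invite'. Wh-movement fronts it, leaving a gap right after 'invite':
The guest who Daniel should advise the reporter to invite ___ to place the letter beside the window on Friday arrived late.
'invite' is word 10.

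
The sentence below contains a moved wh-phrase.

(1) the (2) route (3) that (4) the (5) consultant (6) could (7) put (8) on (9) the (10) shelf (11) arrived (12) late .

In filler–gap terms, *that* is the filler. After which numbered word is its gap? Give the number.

7

'that' is the direct object of 'put'. It moves to the left edge, and the trace sits right after 'put':
The route that the consultant could put ___ on the shelf arrived late.
'put' is word 7.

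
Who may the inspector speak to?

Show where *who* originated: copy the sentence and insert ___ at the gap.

Underlying clause: The inspector may speak to who.
The filler 'who' is interpreted as the object of the preposition 'to'. The gap is right after 'to'.

Who may the inspector speak to ___?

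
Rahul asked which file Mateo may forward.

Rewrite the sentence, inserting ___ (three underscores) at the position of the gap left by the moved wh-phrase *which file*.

Rahul asked which file Mateo may forward ___.

Pre-movement form: Mateo may forward which file.
The filler 'which file' is interpreted as the direct object of 'forward'. The gap is right after 'forward'.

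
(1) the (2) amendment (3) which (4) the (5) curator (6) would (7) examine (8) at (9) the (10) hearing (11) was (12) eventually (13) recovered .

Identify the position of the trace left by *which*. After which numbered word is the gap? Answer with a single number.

'which' is the direct object of 'examine'. Wh-movement fronts it, leaving a gap right after 'examine':
The amendment which the curator would examine ___ at the hearing was eventually recovered.
'examine' is word 7.

7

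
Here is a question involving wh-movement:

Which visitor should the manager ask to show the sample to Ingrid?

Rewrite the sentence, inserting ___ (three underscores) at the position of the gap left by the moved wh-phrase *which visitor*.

Before movement: The manager should ask which visitor to show the sample to Ingrid.
'which visitor' functions as the direct object of 'ask'. The gap is right after 'ask'.

Which visitor should the manager ask ___ to show the sample to Ingrid?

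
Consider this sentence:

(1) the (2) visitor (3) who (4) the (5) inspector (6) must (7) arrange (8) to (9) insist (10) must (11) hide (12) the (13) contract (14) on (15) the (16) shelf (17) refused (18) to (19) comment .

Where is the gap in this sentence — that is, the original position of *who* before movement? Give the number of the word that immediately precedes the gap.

The filler 'who' is interpreted as the subject of the clause embedded under 'insist'. It moves to the left edge, and the trace sits right after 'insist':
The visitor who the inspector must arrange to insist ___ must hide the contract on the shelf refused to comment.
'insist' is word 9.

9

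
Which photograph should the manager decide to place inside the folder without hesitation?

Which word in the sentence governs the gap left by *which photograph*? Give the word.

Before movement: The manager should decide to place which photograph inside the folder without hesitation.
'which photograph' functions as the direct object of 'place'. Fronting leaves a gap immediately after 'place':
Which photograph should the manager decide to place ___ inside the folder without hesitation?

place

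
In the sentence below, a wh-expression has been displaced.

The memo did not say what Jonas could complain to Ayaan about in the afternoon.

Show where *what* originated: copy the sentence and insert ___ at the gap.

The memo did not say what Jonas could complain to Ayaan about ___ in the afternoon.

Before movement: Jonas could complain to Ayaan about what in the afternoon.
'what' is the object of the preposition 'about'. The gap is right after 'about'.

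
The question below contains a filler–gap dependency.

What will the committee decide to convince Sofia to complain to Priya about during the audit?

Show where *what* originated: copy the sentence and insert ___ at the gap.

Underlying clause: The committee will decide to convince Sofia to complain to Priya about what during the audit.
'what' is the object of the preposition 'about'. The gap is right after 'about'.

What will the committee decide to convince Sofia to complain to Priya about ___ during the audit?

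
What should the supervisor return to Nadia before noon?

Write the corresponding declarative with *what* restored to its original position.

The filler 'what' is interpreted as the direct object of 'return'. Fronting leaves a gap immediately after 'return':
What should the supervisor return ___ to Nadia before noon?

The supervisor should return what to Nadia before noon.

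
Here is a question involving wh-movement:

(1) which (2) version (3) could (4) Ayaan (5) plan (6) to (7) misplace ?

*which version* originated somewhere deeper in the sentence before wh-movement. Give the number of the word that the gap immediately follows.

In situ: Ayaan could plan to misplace which version.
The filler 'which version' is interpreted as the direct object of 'misplace'. Wh-movement fronts it, leaving a gap right after 'misplace':
Which version could Ayaan plan to misplace ___?
'misplace' is word 7.

7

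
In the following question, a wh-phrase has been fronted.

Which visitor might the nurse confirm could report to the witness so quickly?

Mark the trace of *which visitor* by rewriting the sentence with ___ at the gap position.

Before movement: The nurse might confirm which visitor could report to the witness so quickly.
The filler 'which visitor' is interpreted as the subject of the clause embedded under 'confirm'. The gap is right after 'confirm'.

Which visitor might the nurse confirm ___ could report to the witness so quickly?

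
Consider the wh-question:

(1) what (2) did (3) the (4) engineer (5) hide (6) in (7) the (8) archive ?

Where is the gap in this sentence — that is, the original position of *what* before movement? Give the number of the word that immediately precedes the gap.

5

Pre-movement form: The engineer did hide what in the archive.
'what' functions as the direct object of 'hide'. Wh-movement fronts it, leaving a gap right after 'hide':
What did the engineer hide ___ in the archive?
'hide' is word 5.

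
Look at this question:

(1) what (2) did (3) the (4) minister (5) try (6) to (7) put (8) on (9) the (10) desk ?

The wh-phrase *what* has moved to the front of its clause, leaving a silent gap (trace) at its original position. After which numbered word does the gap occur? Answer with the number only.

7

Pre-movement form: The minister did try to put what on the desk.
'what' functions as the direct object of 'put'. It moves to the left edge, and the trace sits right after 'put':
What did the minister try to put ___ on the desk?
'put' is word 7.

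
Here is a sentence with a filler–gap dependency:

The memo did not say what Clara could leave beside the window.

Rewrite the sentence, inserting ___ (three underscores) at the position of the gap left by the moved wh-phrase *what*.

Underlying clause: Clara could leave what beside the window.
'what' functions as the direct object of 'leave'. The gap is right after 'leave'.

The memo did not say what Clara could leave ___ beside the window.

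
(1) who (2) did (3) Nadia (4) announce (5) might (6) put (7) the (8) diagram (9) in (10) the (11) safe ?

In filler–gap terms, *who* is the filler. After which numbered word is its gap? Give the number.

4

Before movement: Nadia did announce who might put the diagram in the safe.
The filler 'who' is interpreted as the subject of the clause embedded under 'announce'. Fronting leaves a gap immediately after 'announce':
Who did Nadia announce ___ might put the diagram in the safe?
'announce' is word 4.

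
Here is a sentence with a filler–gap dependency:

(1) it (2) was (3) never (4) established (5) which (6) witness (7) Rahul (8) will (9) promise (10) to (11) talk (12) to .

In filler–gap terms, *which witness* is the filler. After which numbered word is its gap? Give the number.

Before movement: Rahul will promise to talk to which witness.
'which witness' is the object of the preposition 'to'. Fronting leaves a gap immediately after 'to':
It was never established which witness Rahul will promise to talk to ___.
'to' is word 12.

12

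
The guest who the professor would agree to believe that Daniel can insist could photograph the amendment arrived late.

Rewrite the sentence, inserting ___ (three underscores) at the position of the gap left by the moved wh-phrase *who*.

The guest who the professor would agree to believe that Daniel can insist ___ could photograph the amendment arrived late.

'who' functions as the subject of the clause embedded under 'insist'. The gap is right after 'insist'.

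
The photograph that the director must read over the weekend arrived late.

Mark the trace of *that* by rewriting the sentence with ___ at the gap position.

The photograph that the director must read ___ over the weekend arrived late.

The filler 'that' is interpreted as the direct object of 'read'. The gap is right after 'read'.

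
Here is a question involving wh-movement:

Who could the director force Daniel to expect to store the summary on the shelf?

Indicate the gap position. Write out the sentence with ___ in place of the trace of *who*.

Before movement: The director could force Daniel to expect who to store the summary on the shelf.
'who' is the direct object of 'expect'. The gap is right after 'expect'.

Who could the director force Daniel to expect ___ to store the summary on the shelf?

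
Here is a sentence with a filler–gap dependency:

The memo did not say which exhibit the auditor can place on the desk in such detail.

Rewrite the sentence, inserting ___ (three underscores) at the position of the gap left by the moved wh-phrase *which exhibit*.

The memo did not say which exhibit the auditor can place ___ on the desk in such detail.

Underlying clause: The auditor can place which exhibit on the desk in such detail.
The filler 'which exhibit' is interpreted as the direct object of 'place'. The gap is right after 'place'.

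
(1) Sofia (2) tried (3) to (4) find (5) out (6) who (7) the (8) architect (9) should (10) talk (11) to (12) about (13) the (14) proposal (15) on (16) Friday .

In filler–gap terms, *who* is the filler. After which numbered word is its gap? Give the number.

11

Underlying clause: The architect should talk to who about the proposal on Friday.
'who' functions as the object of the preposition 'to'. It moves to the left edge, and the trace sits right after 'to':
Sofia tried to find out who the architect should talk to ___ about the proposal on Friday.
'to' is word 11.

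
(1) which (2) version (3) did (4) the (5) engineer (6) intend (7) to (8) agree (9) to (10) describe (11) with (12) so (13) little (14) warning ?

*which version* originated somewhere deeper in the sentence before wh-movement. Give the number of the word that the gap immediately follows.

In situ: The engineer did intend to agree to describe which version with so little warning.
'which version' is the direct object of 'describe'. Wh-movement fronts it, leaving a gap right after 'describe':
Which version did the engineer intend to agree to describe ___ with so little warning?
'describe' is word 10.

10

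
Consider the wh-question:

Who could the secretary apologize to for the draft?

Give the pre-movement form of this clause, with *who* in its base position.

The secretary could apologize to who for the draft.

'who' functions as the object of the preposition 'to'. It moves to the left edge, and the trace sits right after 'to':
Who could the secretary apologize to ___ for the draft?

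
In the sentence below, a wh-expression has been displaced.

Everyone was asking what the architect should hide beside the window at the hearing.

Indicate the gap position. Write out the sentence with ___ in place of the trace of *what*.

Everyone was asking what the architect should hide ___ beside the window at the hearing.

Before movement: The architect should hide what beside the window at the hearing.
'what' functions as the direct object of 'hide'. The gap is right after 'hide'.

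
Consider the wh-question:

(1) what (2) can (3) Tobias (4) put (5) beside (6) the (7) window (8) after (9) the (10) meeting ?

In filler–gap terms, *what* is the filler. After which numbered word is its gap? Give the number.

Underlying clause: Tobias can put what beside the window after the meeting.
'what' is the direct object of 'put'. It moves to the left edge, and the trace sits right after 'put':
What can Tobias put ___ beside the window after the meeting?
'put' is word 4.

4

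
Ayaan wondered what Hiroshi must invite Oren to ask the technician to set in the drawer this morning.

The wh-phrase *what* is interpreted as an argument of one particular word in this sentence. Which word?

In situ: Hiroshi must invite Oren to ask the technician to set what in the drawer this morning.
'what' functions as the direct object of 'set'. Wh-movement fronts it, leaving a gap right after 'set':
Ayaan wondered what Hiroshi must invite Oren to ask the technician to set ___ in the drawer this morning.

set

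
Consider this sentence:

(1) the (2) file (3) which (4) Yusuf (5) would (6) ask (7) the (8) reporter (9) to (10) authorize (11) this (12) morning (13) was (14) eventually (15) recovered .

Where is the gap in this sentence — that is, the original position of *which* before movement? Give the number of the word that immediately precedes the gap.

'which' is the direct object of 'authorize'. Wh-movement fronts it, leaving a gap right after 'authorize':
The file which Yusuf would ask the reporter to authorize ___ this morning was eventually recovered.
'authorize' is word 10.

10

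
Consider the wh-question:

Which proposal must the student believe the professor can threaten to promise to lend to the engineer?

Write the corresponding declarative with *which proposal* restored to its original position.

'which proposal' functions as the direct object of 'lend'. It moves to the left edge, and the trace sits right after 'lend':
Which proposal must the student believe the professor can threaten to promise to lend ___ to the engineer?

The student must believe the professor can threaten to promise to lend which proposal to the engineer.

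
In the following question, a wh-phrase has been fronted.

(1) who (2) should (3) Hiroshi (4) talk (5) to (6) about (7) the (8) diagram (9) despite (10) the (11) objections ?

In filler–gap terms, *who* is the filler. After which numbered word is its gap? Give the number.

5

In situ: Hiroshi should talk to who about the diagram despite the objections.
The filler 'who' is interpreted as the object of the preposition 'to'. It moves to the left edge, and the trace sits right after 'to':
Who should Hiroshi talk to ___ about the diagram despite the objections?
'to' is word 5.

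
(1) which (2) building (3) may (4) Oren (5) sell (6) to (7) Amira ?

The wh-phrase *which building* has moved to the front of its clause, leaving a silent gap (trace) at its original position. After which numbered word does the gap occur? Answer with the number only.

In situ: Oren may sell which building to Amira.
The filler 'which building' is interpreted as the direct object of 'sell'. Wh-movement fronts it, leaving a gap right after 'sell':
Which building may Oren sell ___ to Amira?
'sell' is word 5.

5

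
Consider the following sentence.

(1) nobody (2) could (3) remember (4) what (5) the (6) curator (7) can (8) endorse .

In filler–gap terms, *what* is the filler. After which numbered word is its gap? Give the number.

Before movement: The curator can endorse what.
'what' is the direct object of 'endorse'. Fronting leaves a gap immediately after 'endorse':
Nobody could remember what the curator can endorse ___.
'endorse' is word 8.

8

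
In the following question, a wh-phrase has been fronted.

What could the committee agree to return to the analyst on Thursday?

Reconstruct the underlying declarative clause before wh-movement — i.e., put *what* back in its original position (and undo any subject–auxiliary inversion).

The filler 'what' is interpreted as the direct object of 'return'. Fronting leaves a gap immediately after 'return':
What could the committee agree to return ___ to the analyst on Thursday?

The committee could agree to return what to the analyst on Thursday.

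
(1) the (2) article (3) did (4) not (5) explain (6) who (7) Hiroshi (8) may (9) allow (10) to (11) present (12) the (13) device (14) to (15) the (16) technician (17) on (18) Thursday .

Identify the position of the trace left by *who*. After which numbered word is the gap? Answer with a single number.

Before movement: Hiroshi may allow who to present the device to the technician on Thursday.
'who' functions as the direct object of 'allow'. Wh-movement fronts it, leaving a gap right after 'allow':
The article did not explain who Hiroshi may allow ___ to present the device to the technician on Thursday.
'allow' is word 9.

9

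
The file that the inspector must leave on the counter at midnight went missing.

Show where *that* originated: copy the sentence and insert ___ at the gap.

The file that the inspector must leave ___ on the counter at midnight went missing.

The filler 'that' is interpreted as the direct object of 'leave'. The gap is right after 'leave'.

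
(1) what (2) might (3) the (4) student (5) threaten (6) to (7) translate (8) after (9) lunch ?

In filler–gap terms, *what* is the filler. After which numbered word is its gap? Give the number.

7

Underlying clause: The student might threaten to translate what after lunch.
The filler 'what' is interpreted as the direct object of 'translate'. It moves to the left edge, and the trace sits right after 'translate':
What might the student threaten to translate ___ after lunch?
'translate' is word 7.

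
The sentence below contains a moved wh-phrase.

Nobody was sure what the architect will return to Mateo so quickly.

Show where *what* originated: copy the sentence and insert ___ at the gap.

Nobody was sure what the architect will return ___ to Mateo so quickly.

Before movement: The architect will return what to Mateo so quickly.
The filler 'what' is interpreted as the direct object of 'return'. The gap is right after 'return'.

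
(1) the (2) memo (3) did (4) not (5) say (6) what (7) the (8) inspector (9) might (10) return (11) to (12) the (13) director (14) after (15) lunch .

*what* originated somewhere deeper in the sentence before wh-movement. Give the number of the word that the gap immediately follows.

Underlying clause: The inspector might return what to the director after lunch.
'what' is the direct object of 'return'. Fronting leaves a gap immediately after 'return':
The memo did not say what the inspector might return ___ to the director after lunch.
'return' is word 10.

10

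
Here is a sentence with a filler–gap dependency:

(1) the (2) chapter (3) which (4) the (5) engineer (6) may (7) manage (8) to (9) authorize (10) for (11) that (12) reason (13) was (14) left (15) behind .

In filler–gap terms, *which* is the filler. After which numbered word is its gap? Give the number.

'which' is the direct object of 'authorize'. Fronting leaves a gap immediately after 'authorize':
The chapter which the engineer may manage to authorize ___ for that reason was left behind.
'authorize' is word 9.

9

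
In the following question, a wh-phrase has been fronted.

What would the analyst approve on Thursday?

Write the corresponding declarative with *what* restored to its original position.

The analyst would approve what on Thursday.

'what' is the direct object of 'approve'. It moves to the left edge, and the trace sits right after 'approve':
What would the analyst approve ___ on Thursday?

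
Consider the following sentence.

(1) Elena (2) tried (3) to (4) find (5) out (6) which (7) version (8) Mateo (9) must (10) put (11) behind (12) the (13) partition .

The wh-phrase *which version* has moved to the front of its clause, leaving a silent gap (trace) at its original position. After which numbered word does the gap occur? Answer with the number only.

10

In situ: Mateo must put which version behind the partition.
The filler 'which version' is interpreted as the direct object of 'put'. It moves to the left edge, and the trace sits right after 'put':
Elena tried to find out which version Mateo must put ___ behind the partition.
'put' is word 10.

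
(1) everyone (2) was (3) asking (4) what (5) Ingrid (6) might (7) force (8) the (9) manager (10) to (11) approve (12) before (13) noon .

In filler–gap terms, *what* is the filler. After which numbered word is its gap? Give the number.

11

Pre-movement form: Ingrid might force the manager to approve what before noon.
'what' is the direct object of 'approve'. Fronting leaves a gap immediately after 'approve':
Everyone was asking what Ingrid might force the manager to approve ___ before noon.
'approve' is word 11.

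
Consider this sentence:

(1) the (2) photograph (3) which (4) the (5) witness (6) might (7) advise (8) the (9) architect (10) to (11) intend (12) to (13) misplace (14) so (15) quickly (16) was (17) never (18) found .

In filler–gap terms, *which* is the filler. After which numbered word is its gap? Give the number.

'which' functions as the direct object of 'misplace'. Fronting leaves a gap immediately after 'misplace':
The photograph which the witness might advise the architect to intend to misplace ___ so quickly was never found.
'misplace' is word 13.

13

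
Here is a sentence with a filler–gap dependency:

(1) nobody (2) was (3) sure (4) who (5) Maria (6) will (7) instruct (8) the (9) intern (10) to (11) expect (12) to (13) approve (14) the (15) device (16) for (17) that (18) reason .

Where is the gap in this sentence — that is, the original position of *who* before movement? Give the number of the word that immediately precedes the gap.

In situ: Maria will instruct the intern to expect who to approve the device for that reason.
The filler 'who' is interpreted as the direct object of 'expect'. It moves to the left edge, and the trace sits right after 'expect':
Nobody was sure who Maria will instruct the intern to expect ___ to approve the device for that reason.
'expect' is word 11.

11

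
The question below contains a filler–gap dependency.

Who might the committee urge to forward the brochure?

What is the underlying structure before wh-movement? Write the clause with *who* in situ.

'who' is the direct object of 'urge'. Wh-movement fronts it, leaving a gap right after 'urge':
Who might the committee urge ___ to forward the brochure?

The committee might urge who to forward the brochure.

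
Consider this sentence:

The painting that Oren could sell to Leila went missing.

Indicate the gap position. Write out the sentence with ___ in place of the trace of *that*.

The painting that Oren could sell ___ to Leila went missing.

'that' is the direct object of 'sell'. The gap is right after 'sell'.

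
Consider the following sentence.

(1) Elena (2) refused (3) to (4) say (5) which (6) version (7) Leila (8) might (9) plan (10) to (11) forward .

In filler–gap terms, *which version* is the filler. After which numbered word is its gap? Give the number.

Pre-movement form: Leila might plan to forward which version.
'which version' functions as the direct object of 'forward'. Wh-movement fronts it, leaving a gap right after 'forward':
Elena refused to say which version Leila might plan to forward ___.
'forward' is word 11.

11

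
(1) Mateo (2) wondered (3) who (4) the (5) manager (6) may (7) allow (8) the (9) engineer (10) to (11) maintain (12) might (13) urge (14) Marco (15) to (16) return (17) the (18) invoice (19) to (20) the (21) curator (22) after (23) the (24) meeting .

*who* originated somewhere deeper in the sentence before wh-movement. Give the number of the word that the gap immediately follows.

11

In situ: The manager may allow the engineer to maintain who might urge Marco to return the invoice to the curator after the meeting.
The filler 'who' is interpreted as the subject of the clause embedded under 'maintain'. Wh-movement fronts it, leaving a gap right after 'maintain':
Mateo wondered who the manager may allow the engineer to maintain ___ might urge Marco to return the invoice to the curator after the meeting.
'maintain' is word 11.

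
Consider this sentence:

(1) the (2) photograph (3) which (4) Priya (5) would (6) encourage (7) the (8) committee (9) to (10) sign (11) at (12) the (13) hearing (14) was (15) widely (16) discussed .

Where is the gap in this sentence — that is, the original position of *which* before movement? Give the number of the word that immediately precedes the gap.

10

'which' functions as the direct object of 'sign'. Wh-movement fronts it, leaving a gap right after 'sign':
The photograph which Priya would encourage the committee to sign ___ at the hearing was widely discussed.
'sign' is word 10.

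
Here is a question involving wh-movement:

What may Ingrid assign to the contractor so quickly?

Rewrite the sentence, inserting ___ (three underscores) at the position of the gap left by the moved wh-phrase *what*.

Before movement: Ingrid may assign what to the contractor so quickly.
The filler 'what' is interpreted as the direct object of 'assign'. The gap is right after 'assign'.

What may Ingrid assign ___ to the contractor so quickly?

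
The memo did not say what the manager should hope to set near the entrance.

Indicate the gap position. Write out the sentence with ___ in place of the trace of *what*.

In situ: The manager should hope to set what near the entrance.
'what' is the direct object of 'set'. The gap is right after 'set'.

The memo did not say what the manager should hope to set ___ near the entrance.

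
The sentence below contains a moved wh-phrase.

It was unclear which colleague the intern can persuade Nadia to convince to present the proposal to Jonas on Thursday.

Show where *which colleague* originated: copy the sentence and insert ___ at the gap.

In situ: The intern can persuade Nadia to convince which colleague to present the proposal to Jonas on Thursday.
'which colleague' functions as the direct object of 'convince'. The gap is right after 'convince'.

It was unclear which colleague the intern can persuade Nadia to convince ___ to present the proposal to Jonas on Thursday.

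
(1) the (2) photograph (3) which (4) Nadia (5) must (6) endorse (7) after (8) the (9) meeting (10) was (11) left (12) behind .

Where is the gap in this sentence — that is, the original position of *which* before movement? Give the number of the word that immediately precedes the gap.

6

'which' functions as the direct object of 'endorse'. It moves to the left edge, and the trace sits right after 'endorse':
The photograph which Nadia must endorse ___ after the meeting was left behind.
'endorse' is word 6.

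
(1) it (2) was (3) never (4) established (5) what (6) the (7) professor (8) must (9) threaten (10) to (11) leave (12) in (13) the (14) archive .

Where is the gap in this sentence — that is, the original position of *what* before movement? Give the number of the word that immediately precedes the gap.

Pre-movement form: The professor must threaten to leave what in the archive.
'what' functions as the direct object of 'leave'. It moves to the left edge, and the trace sits right after 'leave':
It was never established what the professor must threaten to leave ___ in the archive.
'leave' is word 11.

11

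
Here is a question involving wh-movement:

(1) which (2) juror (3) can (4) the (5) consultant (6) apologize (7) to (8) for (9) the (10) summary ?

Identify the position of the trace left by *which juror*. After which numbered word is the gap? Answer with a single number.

7

Pre-movement form: The consultant can apologize to which juror for the summary.
The filler 'which juror' is interpreted as the object of the preposition 'to'. Wh-movement fronts it, leaving a gap right after 'to':
Which juror can the consultant apologize to ___ for the summary?
'to' is word 7.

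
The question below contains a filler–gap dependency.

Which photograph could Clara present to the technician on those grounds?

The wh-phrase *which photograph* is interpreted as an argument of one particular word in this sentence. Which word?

Before movement: Clara could present which photograph to the technician on those grounds.
'which photograph' functions as the direct object of 'present'. It moves to the left edge, and the trace sits right after 'present':
Which photograph could Clara present ___ to the technician on those grounds?

present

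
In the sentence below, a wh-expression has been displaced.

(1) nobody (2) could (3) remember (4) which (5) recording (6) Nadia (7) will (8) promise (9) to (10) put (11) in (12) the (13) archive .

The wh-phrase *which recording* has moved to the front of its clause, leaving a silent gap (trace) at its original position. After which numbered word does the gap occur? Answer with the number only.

10

Underlying clause: Nadia will promise to put which recording in the archive.
'which recording' is the direct object of 'put'. Wh-movement fronts it, leaving a gap right after 'put':
Nobody could remember which recording Nadia will promise to put ___ in the archive.
'put' is word 10.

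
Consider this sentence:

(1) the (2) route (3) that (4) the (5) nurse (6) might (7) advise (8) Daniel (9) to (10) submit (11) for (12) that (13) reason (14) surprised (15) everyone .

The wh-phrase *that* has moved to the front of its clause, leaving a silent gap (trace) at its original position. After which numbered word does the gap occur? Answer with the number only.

10

'that' is the direct object of 'submit'. It moves to the left edge, and the trace sits right after 'submit':
The route that the nurse might advise Daniel to submit ___ for that reason surprised everyone.
'submit' is word 10.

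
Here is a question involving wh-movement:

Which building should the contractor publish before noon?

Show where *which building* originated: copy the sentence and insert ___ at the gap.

Before movement: The contractor should publish which building before noon.
'which building' functions as the direct object of 'publish'. The gap is right after 'publish'.

Which building should the contractor publish ___ before noon?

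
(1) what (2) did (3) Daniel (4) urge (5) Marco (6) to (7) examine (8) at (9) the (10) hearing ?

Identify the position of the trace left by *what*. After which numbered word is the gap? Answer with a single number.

Underlying clause: Daniel did urge Marco to examine what at the hearing.
'what' functions as the direct object of 'examine'. It moves to the left edge, and the trace sits right after 'examine':
What did Daniel urge Marco to examine ___ at the hearing?
'examine' is word 7.

7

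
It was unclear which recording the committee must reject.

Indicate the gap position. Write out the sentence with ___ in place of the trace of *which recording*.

Underlying clause: The committee must reject which recording.
The filler 'which recording' is interpreted as the direct object of 'reject'. The gap is right after 'reject'.

It was unclear which recording the committee must reject ___.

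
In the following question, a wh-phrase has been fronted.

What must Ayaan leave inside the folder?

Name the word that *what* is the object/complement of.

leave

Pre-movement form: Ayaan must leave what inside the folder.
The filler 'what' is interpreted as the direct object of 'leave'. Fronting leaves a gap immediately after 'leave':
What must Ayaan leave ___ inside the folder?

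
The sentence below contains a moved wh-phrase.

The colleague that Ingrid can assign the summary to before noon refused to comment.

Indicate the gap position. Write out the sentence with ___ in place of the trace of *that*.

The colleague that Ingrid can assign the summary to ___ before noon refused to comment.

'that' is the object of the preposition 'to' (recipient of 'assign'). The gap is right after 'to'.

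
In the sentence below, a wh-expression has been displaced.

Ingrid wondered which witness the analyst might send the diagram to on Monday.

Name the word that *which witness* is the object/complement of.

Pre-movement form: The analyst might send the diagram to which witness on Monday.
'which witness' functions as the object of the preposition 'to' (recipient of 'send'). Fronting leaves a gap immediately after 'to':
Ingrid wondered which witness the analyst might send the diagram to ___ on Monday.

to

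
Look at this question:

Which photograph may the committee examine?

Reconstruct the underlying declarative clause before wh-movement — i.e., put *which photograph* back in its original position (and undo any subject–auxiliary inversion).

The committee may examine which photograph.

'which photograph' functions as the direct object of 'examine'. Wh-movement fronts it, leaving a gap right after 'examine':
Which photograph may the committee examine ___?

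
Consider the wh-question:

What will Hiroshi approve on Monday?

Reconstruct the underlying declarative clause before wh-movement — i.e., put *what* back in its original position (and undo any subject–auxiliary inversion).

Hiroshi will approve what on Monday.

'what' functions as the direct object of 'approve'. Fronting leaves a gap immediately after 'approve':
What will Hiroshi approve ___ on Monday?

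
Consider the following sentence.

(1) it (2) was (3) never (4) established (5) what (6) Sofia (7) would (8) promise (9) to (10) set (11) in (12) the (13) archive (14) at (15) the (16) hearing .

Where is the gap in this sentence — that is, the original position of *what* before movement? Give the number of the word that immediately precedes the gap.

10

Pre-movement form: Sofia would promise to set what in the archive at the hearing.
'what' is the direct object of 'set'. Fronting leaves a gap immediately after 'set':
It was never established what Sofia would promise to set ___ in the archive at the hearing.
'set' is word 10.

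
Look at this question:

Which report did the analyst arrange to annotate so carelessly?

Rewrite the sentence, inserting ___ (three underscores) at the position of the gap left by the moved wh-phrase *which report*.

Underlying clause: The analyst did arrange to annotate which report so carelessly.
'which report' functions as the direct object of 'annotate'. The gap is right after 'annotate'.

Which report did the analyst arrange to annotate ___ so carelessly?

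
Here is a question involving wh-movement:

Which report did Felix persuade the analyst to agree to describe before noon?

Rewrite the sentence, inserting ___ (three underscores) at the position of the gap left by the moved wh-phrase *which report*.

Which report did Felix persuade the analyst to agree to describe ___ before noon?

Before movement: Felix did persuade the analyst to agree to describe which report before noon.
'which report' is the direct object of 'describe'. The gap is right after 'describe'.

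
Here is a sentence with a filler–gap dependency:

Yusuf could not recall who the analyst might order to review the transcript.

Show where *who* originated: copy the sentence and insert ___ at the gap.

Before movement: The analyst might order who to review the transcript.
The filler 'who' is interpreted as the direct object of 'order'. The gap is right after 'order'.

Yusuf could not recall who the analyst might order ___ to review the transcript.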